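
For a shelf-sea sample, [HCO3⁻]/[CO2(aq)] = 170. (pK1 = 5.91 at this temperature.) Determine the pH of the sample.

pH = 8.14

From K1 = [H⁺][HCO3⁻]/[CO2(aq)]:  pH = pK1 + log₁₀([HCO3⁻]/[CO2(aq)])
log₁₀(170) = +2.230
pH = 5.91 + (+2.230) = 8.14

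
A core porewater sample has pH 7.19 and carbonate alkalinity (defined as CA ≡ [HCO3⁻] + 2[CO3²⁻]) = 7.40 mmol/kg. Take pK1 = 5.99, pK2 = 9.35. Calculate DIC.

DIC = 7.81 mmol/kg

CA = [HCO3⁻] + 2[CO3²⁻] = (α₁ + 2α₂)·DIC
At pH 7.19: [H⁺]/K1 = 10^-1.20 = 0.063096, K2/[H⁺] = 10^-2.16 = 0.0069183
α₁ = 1/(1 + 0.063096 + 0.0069183) = 1/1.0700 = 0.9346; α₂ = α₁·K2/[H⁺] = 0.006466
α₁ + 2α₂ = 0.9475
DIC = CA / (α₁ + 2α₂) = 7.40 / 0.9475 = 7.81 mmol/kg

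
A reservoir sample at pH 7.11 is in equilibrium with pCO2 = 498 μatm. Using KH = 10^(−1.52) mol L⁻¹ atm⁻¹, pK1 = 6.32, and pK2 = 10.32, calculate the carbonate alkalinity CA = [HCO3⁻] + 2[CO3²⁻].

CA = 0.0928 mmol/L

[CO2*] = KH · pCO2 = 10^(−1.52) × 498×10^-6 = 1.504×10^-5 mol/L
α₀ = 1/(1 + K1/[H⁺] + K1K2/[H⁺]²) = 1/(1 + 10^+0.79 + 10^-2.42) = 0.1395
DIC = [CO2*]/α₀ = 1.504×10^-5 / 0.1395 = 0.1078 mmol/L
CA = (α₁ + 2α₂)·DIC = (0.8600 + 2×0.0005303) × 0.1078 = 0.0928 mmol/L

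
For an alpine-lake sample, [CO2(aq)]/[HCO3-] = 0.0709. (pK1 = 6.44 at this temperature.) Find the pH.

From K1 = [H⁺][HCO3-]/[CO2(aq)]:  pH = pK1 − log₁₀([CO2(aq)]/[HCO3-])
log₁₀(0.0709) = -1.149
pH = 6.44 − (-1.149) = 7.59

pH = 7.59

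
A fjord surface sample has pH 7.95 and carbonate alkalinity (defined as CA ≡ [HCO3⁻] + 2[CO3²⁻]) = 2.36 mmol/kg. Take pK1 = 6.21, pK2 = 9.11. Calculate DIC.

DIC = 2.25 mmol/kg

CA = [HCO3⁻] + 2[CO3²⁻] = (α₁ + 2α₂)·DIC
At pH 7.95: [H⁺]/K1 = 10^-1.74 = 0.018197, K2/[H⁺] = 10^-1.16 = 0.069183
α₁ = 1/(1 + 0.018197 + 0.069183) = 1/1.0874 = 0.9196; α₂ = α₁·K2/[H⁺] = 0.06362
α₁ + 2α₂ = 1.0469
DIC = CA / (α₁ + 2α₂) = 2.36 / 1.0469 = 2.25 mmol/kg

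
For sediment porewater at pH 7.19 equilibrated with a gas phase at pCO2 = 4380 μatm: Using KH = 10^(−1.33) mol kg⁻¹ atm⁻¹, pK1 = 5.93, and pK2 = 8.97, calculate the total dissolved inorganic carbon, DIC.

DIC = 3.99 mmol/kg

[CO2*] = KH · pCO2 = 10^(−1.33) × 4380×10^-6 = 2.049×10^-4 mol/kg
α₀ = 1/(1 + K1/[H⁺] + K1K2/[H⁺]²) = 1/(1 + 10^+1.26 + 10^-0.52) = 0.05128
DIC = [CO2*]/α₀ = 2.049×10^-4 / 0.05128 = 3.99 mmol/kg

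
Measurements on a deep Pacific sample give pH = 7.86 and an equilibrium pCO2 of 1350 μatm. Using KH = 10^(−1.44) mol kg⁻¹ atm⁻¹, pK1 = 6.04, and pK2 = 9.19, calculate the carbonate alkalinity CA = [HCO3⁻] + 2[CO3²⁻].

CA = 3.54 mmol/kg

[CO2*] = KH · pCO2 = 10^(−1.44) × 1350×10^-6 = 4.902×10^-5 mol/kg
α₀ = 1/(1 + K1/[H⁺] + K1K2/[H⁺]²) = 1/(1 + 10^+1.82 + 10^+0.49) = 0.01425
DIC = [CO2*]/α₀ = 4.902×10^-5 / 0.01425 = 3.439 mmol/kg
CA = (α₁ + 2α₂)·DIC = (0.9417 + 2×0.04405) × 3.439 = 3.54 mmol/kg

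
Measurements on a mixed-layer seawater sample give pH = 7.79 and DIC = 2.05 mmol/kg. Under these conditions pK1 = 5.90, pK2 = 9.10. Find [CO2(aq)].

α₀ = 1 / (1 + K1/[H⁺] + K1K2/[H⁺]²) = 1 / (1 + 10^+1.89 + 10^+0.58)
   = 1 / (1 + 77.625 + 3.8019) = 1/82.427 = 0.01213
[CO2*] = α₀ × DIC = 0.01213 × 2.05 = 0.0249 mmol/kg

[CO2*] = 0.0249 mmol/kg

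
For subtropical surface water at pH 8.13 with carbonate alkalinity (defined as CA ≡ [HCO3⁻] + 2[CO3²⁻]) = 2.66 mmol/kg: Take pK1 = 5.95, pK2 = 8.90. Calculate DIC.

DIC = 2.34 mmol/kg

CA = [HCO3⁻] + 2[CO3²⁻] = (α₁ + 2α₂)·DIC
At pH 8.13: [H⁺]/K1 = 10^-2.18 = 0.0066069, K2/[H⁺] = 10^-0.77 = 0.16982
α₁ = 1/(1 + 0.0066069 + 0.16982) = 1/1.1764 = 0.8500; α₂ = α₁·K2/[H⁺] = 0.1444
α₁ + 2α₂ = 1.1387
DIC = CA / (α₁ + 2α₂) = 2.66 / 1.1387 = 2.34 mmol/kg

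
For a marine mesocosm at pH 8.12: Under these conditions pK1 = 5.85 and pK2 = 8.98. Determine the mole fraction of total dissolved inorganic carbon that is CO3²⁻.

α₂ = 1 / (1 + [H⁺]/K2 + [H⁺]²/(K1K2)) = 1 / (1 + 10^+0.86 + 10^-1.41)
   = 1 / (1 + 7.2444 + 0.038905) = 1/8.2833 = 0.1207

α₂ = 0.121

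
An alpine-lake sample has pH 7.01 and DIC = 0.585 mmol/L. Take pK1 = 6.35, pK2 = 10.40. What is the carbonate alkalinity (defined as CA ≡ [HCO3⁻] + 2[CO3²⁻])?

CA = 0.480 mmol/L

CA = [HCO3⁻] + 2[CO3²⁻] = (α₁ + 2α₂)·DIC
At pH 7.01: [H⁺]/K1 = 10^-0.66 = 0.21878, K2/[H⁺] = 10^-3.39 = 0.00040738
α₁ = 1/(1 + 0.21878 + 0.00040738) = 1/1.2192 = 0.8202; α₂ = α₁·K2/[H⁺] = 0.0003341
α₁ + 2α₂ = 0.8209
CA = 0.8209 × 0.585 = 0.480 mmol/L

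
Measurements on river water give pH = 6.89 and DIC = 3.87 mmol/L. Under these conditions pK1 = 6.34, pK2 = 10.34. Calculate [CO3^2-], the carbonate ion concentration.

[CO3²⁻] = 1.07 μmol/L

α₂ = 1 / (1 + [H⁺]/K2 + [H⁺]²/(K1K2)) = 1 / (1 + 10^+3.45 + 10^+2.90)
   = 1 / (1 + 2818.4 + 794.33) = 1/3613.7 = 0.0002767
[CO3²⁻] = α₂ × DIC = 0.0002767 × 3.87 = 0.00107 mmol/L = 1.07 μmol/L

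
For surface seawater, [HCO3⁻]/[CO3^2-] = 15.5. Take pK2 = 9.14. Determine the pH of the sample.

pH = 7.95

From K2 = [H⁺][CO3^2-]/[HCO3⁻]:  pH = pK2 − log₁₀([HCO3⁻]/[CO3^2-])
log₁₀(15.5) = +1.190
pH = 9.14 − (+1.190) = 7.95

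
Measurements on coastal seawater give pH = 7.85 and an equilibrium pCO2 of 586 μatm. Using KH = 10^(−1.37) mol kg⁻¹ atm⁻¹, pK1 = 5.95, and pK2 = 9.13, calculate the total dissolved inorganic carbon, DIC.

[CO2*] = KH · pCO2 = 10^(−1.37) × 586×10^-6 = 2.500×10^-5 mol/kg
α₀ = 1/(1 + K1/[H⁺] + K1K2/[H⁺]²) = 1/(1 + 10^+1.90 + 10^+0.62) = 0.01182
DIC = [CO2*]/α₀ = 2.500×10^-5 / 0.01182 = 2.11 mmol/kg

DIC = 2.11 mmol/kg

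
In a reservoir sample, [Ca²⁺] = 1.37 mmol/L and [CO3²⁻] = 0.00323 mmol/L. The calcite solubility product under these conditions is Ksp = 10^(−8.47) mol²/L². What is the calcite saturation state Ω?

Ω = 1.31

Ksp = 10^(−8.47) = 3.388×10^-9
Ω = [Ca²⁺][CO3²⁻]/Ksp = (1.37×10^-3)(0.00323×10^-3) / 3.388×10^-9 = 1.31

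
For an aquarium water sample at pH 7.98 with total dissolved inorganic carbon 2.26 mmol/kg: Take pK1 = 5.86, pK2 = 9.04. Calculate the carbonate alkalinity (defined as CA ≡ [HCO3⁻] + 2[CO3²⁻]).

CA = 2.42 mmol/kg

CA = [HCO3⁻] + 2[CO3²⁻] = (α₁ + 2α₂)·DIC
At pH 7.98: [H⁺]/K1 = 10^-2.12 = 0.0075858, K2/[H⁺] = 10^-1.06 = 0.087096
α₁ = 1/(1 + 0.0075858 + 0.087096) = 1/1.0947 = 0.9135; α₂ = α₁·K2/[H⁺] = 0.07956
α₁ + 2α₂ = 1.0726
CA = 1.0726 × 2.26 = 2.42 mmol/kg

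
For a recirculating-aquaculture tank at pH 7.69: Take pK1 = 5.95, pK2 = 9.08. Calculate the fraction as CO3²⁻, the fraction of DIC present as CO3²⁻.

α₂ = 0.0385

α₂ = 1 / (1 + [H⁺]/K2 + [H⁺]²/(K1K2)) = 1 / (1 + 10^+1.39 + 10^-0.35)
   = 1 / (1 + 24.547 + 0.44668) = 1/25.994 = 0.03847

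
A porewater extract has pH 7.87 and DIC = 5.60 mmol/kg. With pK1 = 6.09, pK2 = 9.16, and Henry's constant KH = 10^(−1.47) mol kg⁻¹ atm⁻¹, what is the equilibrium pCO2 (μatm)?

α₀ = 1 / (1 + K1/[H⁺] + K1K2/[H⁺]²) = 1 / (1 + 10^+1.78 + 10^+0.49)
   = 1 / (1 + 60.256 + 3.0903) = 1/64.346 = 0.01554
[CO2*] = α₀ × DIC = 0.01554 × 5.60 = 0.08703 mmol/kg
pCO2 = [CO2*]/KH = 8.703×10^-5 / 3.388×10^-2 = 2570 μatm

pCO2 = 2570 μatm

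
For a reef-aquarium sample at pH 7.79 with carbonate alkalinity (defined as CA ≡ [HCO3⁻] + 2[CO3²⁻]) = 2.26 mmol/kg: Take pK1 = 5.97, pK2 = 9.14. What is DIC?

DIC = 2.20 mmol/kg

CA = [HCO3⁻] + 2[CO3²⁻] = (α₁ + 2α₂)·DIC
At pH 7.79: [H⁺]/K1 = 10^-1.82 = 0.015136, K2/[H⁺] = 10^-1.35 = 0.044668
α₁ = 1/(1 + 0.015136 + 0.044668) = 1/1.0598 = 0.9436; α₂ = α₁·K2/[H⁺] = 0.04215
α₁ + 2α₂ = 1.0279
DIC = CA / (α₁ + 2α₂) = 2.26 / 1.0279 = 2.20 mmol/kg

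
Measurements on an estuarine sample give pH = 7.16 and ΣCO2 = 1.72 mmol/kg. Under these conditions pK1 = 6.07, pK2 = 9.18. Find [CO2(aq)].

[CO2*] = 0.128 mmol/kg

α₀ = 1 / (1 + K1/[H⁺] + K1K2/[H⁺]²) = 1 / (1 + 10^+1.09 + 10^-0.93)
   = 1 / (1 + 12.303 + 0.11749) = 1/13.420 = 0.07451
[CO2*] = α₀ × DIC = 0.07451 × 1.72 = 0.128 mmol/kg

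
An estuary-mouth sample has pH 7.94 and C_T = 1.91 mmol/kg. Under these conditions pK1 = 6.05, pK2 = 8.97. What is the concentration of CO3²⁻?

[CO3²⁻] = 0.161 mmol/kg

α₂ = 1 / (1 + [H⁺]/K2 + [H⁺]²/(K1K2)) = 1 / (1 + 10^+1.03 + 10^-0.86)
   = 1 / (1 + 10.715 + 0.13804) = 1/11.853 = 0.08437
[CO3²⁻] = α₂ × DIC = 0.08437 × 1.91 = 0.161 mmol/kg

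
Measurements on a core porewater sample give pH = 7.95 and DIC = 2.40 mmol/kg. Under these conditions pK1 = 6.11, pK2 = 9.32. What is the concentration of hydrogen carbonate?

α₁ = 1 / (1 + [H⁺]/K1 + K2/[H⁺]) = 1 / (1 + 10^-1.84 + 10^-1.37)
   = 1 / (1 + 0.014454 + 0.042658) = 1/1.0571 = 0.9460
[HCO3⁻] = α₁ × DIC = 0.9460 × 2.40 = 2.27 mmol/kg

[HCO3⁻] = 2.27 mmol/kg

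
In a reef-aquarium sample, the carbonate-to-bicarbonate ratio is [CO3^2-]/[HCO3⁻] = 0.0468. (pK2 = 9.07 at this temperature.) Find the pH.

pH = 7.74

From K2 = [H⁺][CO3^2-]/[HCO3⁻]:  pH = pK2 + log₁₀([CO3^2-]/[HCO3⁻])
log₁₀(0.0468) = -1.330
pH = 9.07 + (-1.330) = 7.74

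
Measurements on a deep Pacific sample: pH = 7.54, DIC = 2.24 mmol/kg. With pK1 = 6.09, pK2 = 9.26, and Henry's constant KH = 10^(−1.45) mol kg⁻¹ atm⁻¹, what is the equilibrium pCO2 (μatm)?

α₀ = 1 / (1 + K1/[H⁺] + K1K2/[H⁺]²) = 1 / (1 + 10^+1.45 + 10^-0.27)
   = 1 / (1 + 28.184 + 0.53703) = 1/29.721 = 0.03365
[CO2*] = α₀ × DIC = 0.03365 × 2.24 = 0.07537 mmol/kg
pCO2 = [CO2*]/KH = 7.537×10^-5 / 3.548×10^-2 = 2120 μatm

pCO2 = 2120 μatm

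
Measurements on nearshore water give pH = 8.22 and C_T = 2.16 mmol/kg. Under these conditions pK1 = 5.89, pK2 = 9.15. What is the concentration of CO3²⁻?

[CO3²⁻] = 0.226 mmol/kg

α₂ = 1 / (1 + [H⁺]/K2 + [H⁺]²/(K1K2)) = 1 / (1 + 10^+0.93 + 10^-1.40)
   = 1 / (1 + 8.5114 + 0.039811) = 1/9.5512 = 0.1047
[CO3²⁻] = α₂ × DIC = 0.1047 × 2.16 = 0.226 mmol/kg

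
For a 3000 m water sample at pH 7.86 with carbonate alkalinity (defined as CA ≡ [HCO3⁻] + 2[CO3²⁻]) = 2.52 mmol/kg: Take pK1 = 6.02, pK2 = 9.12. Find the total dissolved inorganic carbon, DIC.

DIC = 2.43 mmol/kg

CA = [HCO3⁻] + 2[CO3²⁻] = (α₁ + 2α₂)·DIC
At pH 7.86: [H⁺]/K1 = 10^-1.84 = 0.014454, K2/[H⁺] = 10^-1.26 = 0.054954
α₁ = 1/(1 + 0.014454 + 0.054954) = 1/1.0694 = 0.9351; α₂ = α₁·K2/[H⁺] = 0.05139
α₁ + 2α₂ = 1.0379
DIC = CA / (α₁ + 2α₂) = 2.52 / 1.0379 = 2.43 mmol/kg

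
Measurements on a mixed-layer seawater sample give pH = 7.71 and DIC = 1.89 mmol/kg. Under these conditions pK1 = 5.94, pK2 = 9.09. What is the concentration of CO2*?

[CO2*] = 0.0303 mmol/kg

α₀ = 1 / (1 + K1/[H⁺] + K1K2/[H⁺]²) = 1 / (1 + 10^+1.77 + 10^+0.39)
   = 1 / (1 + 58.884 + 2.4547) = 1/62.339 = 0.01604
[CO2*] = α₀ × DIC = 0.01604 × 1.89 = 0.0303 mmol/kg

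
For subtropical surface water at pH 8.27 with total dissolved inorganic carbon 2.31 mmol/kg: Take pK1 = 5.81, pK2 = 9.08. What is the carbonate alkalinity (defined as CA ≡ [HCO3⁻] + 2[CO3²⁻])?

CA = 2.61 mmol/kg

CA = [HCO3⁻] + 2[CO3²⁻] = (α₁ + 2α₂)·DIC
At pH 8.27: [H⁺]/K1 = 10^-2.46 = 0.0034674, K2/[H⁺] = 10^-0.81 = 0.15488
α₁ = 1/(1 + 0.0034674 + 0.15488) = 1/1.1583 = 0.8633; α₂ = α₁·K2/[H⁺] = 0.1337
α₁ + 2α₂ = 1.1307
CA = 1.1307 × 2.31 = 2.61 mmol/kg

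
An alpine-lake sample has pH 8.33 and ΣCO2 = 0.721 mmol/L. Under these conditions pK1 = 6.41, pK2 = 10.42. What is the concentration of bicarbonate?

α₁ = 1 / (1 + [H⁺]/K1 + K2/[H⁺]) = 1 / (1 + 10^-1.92 + 10^-2.09)
   = 1 / (1 + 0.012023 + 0.0081283) = 1/1.0202 = 0.9802
[HCO3⁻] = α₁ × DIC = 0.9802 × 0.721 = 0.707 mmol/L

[HCO3⁻] = 0.707 mmol/L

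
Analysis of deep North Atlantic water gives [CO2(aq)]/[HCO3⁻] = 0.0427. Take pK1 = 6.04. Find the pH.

pH = 7.41

From K1 = [H⁺][HCO3⁻]/[CO2(aq)]:  pH = pK1 − log₁₀([CO2(aq)]/[HCO3⁻])
log₁₀(0.0427) = -1.370
pH = 6.04 − (-1.370) = 7.41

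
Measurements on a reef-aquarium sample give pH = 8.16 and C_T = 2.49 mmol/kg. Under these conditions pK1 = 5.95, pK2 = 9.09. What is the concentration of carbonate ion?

α₂ = 1 / (1 + [H⁺]/K2 + [H⁺]²/(K1K2)) = 1 / (1 + 10^+0.93 + 10^-1.28)
   = 1 / (1 + 8.5114 + 0.052481) = 1/9.5639 = 0.1046
[CO3²⁻] = α₂ × DIC = 0.1046 × 2.49 = 0.260 mmol/kg

[CO3²⁻] = 0.260 mmol/kg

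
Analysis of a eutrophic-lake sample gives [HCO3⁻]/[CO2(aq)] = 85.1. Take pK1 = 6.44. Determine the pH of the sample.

pH = 8.37

From K1 = [H⁺][HCO3⁻]/[CO2(aq)]:  pH = pK1 + log₁₀([HCO3⁻]/[CO2(aq)])
log₁₀(85.1) = +1.930
pH = 6.44 + (+1.930) = 8.37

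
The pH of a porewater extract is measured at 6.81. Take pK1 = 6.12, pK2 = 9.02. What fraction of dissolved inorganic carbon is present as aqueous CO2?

α₀ = 1 / (1 + K1/[H⁺] + K1K2/[H⁺]²) = 1 / (1 + 10^+0.69 + 10^-1.52)
   = 1 / (1 + 4.8978 + 0.030200) = 1/5.9280 = 0.1687

α₀ = 0.169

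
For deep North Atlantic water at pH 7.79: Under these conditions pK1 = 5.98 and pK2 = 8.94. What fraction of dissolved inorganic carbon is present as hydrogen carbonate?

α₁ = 1 / (1 + [H⁺]/K1 + K2/[H⁺]) = 1 / (1 + 10^-1.81 + 10^-1.15)
   = 1 / (1 + 0.015488 + 0.070795) = 1/1.0863 = 0.9206

α₁ = 0.921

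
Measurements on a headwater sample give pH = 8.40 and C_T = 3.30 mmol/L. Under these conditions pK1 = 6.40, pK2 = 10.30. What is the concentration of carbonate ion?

α₂ = 1 / (1 + [H⁺]/K2 + [H⁺]²/(K1K2)) = 1 / (1 + 10^+1.90 + 10^-0.10)
   = 1 / (1 + 79.433 + 0.79433) = 1/81.227 = 0.01231
[CO3²⁻] = α₂ × DIC = 0.01231 × 3.30 = 0.0406 mmol/L

[CO3²⁻] = 0.0406 mmol/L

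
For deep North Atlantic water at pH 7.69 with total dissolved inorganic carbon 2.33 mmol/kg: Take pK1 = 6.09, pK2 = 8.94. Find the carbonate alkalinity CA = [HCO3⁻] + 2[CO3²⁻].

CA = 2.40 mmol/kg

CA = [HCO3⁻] + 2[CO3²⁻] = (α₁ + 2α₂)·DIC
At pH 7.69: [H⁺]/K1 = 10^-1.60 = 0.025119, K2/[H⁺] = 10^-1.25 = 0.056234
α₁ = 1/(1 + 0.025119 + 0.056234) = 1/1.0814 = 0.9248; α₂ = α₁·K2/[H⁺] = 0.05200
α₁ + 2α₂ = 1.0288
CA = 1.0288 × 2.33 = 2.40 mmol/kg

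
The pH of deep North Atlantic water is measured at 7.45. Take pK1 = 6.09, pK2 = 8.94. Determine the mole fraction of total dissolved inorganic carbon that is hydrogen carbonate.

α₁ = 0.929

α₁ = 1 / (1 + [H⁺]/K1 + K2/[H⁺]) = 1 / (1 + 10^-1.36 + 10^-1.49)
   = 1 / (1 + 0.043652 + 0.032359) = 1/1.0760 = 0.9294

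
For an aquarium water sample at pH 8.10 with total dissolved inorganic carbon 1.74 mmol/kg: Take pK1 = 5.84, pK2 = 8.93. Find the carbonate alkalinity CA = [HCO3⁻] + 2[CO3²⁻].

CA = [HCO3⁻] + 2[CO3²⁻] = (α₁ + 2α₂)·DIC
At pH 8.10: [H⁺]/K1 = 10^-2.26 = 0.0054954, K2/[H⁺] = 10^-0.83 = 0.14791
α₁ = 1/(1 + 0.0054954 + 0.14791) = 1/1.1534 = 0.8670; α₂ = α₁·K2/[H⁺] = 0.1282
α₁ + 2α₂ = 1.1235
CA = 1.1235 × 1.74 = 1.95 mmol/kg

CA = 1.95 mmol/kg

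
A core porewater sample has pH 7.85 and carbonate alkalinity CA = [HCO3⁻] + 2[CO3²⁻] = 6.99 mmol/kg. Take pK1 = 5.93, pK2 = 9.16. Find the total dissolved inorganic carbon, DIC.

DIC = 6.75 mmol/kg

CA = [HCO3⁻] + 2[CO3²⁻] = (α₁ + 2α₂)·DIC
At pH 7.85: [H⁺]/K1 = 10^-1.92 = 0.012023, K2/[H⁺] = 10^-1.31 = 0.048978
α₁ = 1/(1 + 0.012023 + 0.048978) = 1/1.0610 = 0.9425; α₂ = α₁·K2/[H⁺] = 0.04616
α₁ + 2α₂ = 1.0348
DIC = CA / (α₁ + 2α₂) = 6.99 / 1.0348 = 6.75 mmol/kg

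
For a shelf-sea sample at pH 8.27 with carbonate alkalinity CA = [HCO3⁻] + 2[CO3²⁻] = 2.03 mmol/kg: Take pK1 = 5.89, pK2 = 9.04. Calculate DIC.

CA = [HCO3⁻] + 2[CO3²⁻] = (α₁ + 2α₂)·DIC
At pH 8.27: [H⁺]/K1 = 10^-2.38 = 0.0041687, K2/[H⁺] = 10^-0.77 = 0.16982
α₁ = 1/(1 + 0.0041687 + 0.16982) = 1/1.1740 = 0.8518; α₂ = α₁·K2/[H⁺] = 0.1447
α₁ + 2α₂ = 1.1411
DIC = CA / (α₁ + 2α₂) = 2.03 / 1.1411 = 1.78 mmol/kg

DIC = 1.78 mmol/kg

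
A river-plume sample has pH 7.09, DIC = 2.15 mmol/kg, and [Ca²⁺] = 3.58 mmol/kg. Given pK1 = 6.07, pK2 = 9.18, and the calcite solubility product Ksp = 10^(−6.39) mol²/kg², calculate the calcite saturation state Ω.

α₂ = 1 / (1 + [H⁺]/K2 + [H⁺]²/(K1K2)) = 1 / (1 + 10^+2.09 + 10^+1.07)
   = 1 / (1 + 123.03 + 11.749) = 1/135.78 = 0.007365
[CO3²⁻] = α₂ × DIC = 0.007365 × 2.15 = 0.01583 mmol/kg = 15.83 μmol/kg
Ksp = 10^(−6.39) = 4.074×10^-7
Ω = [Ca²⁺][CO3²⁻]/Ksp = (3.58×10^-3)(1.583×10^-5) / 4.074×10^-7 = 0.139

Ω = 0.139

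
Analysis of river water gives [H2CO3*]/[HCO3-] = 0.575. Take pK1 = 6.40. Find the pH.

pH = 6.64

From K1 = [H⁺][HCO3-]/[H2CO3*]:  pH = pK1 − log₁₀([H2CO3*]/[HCO3-])
log₁₀(0.575) = -0.240
pH = 6.40 − (-0.240) = 6.64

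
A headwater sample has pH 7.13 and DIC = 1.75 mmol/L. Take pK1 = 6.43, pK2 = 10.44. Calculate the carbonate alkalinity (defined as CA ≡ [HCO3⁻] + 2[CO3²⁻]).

CA = [HCO3⁻] + 2[CO3²⁻] = (α₁ + 2α₂)·DIC
At pH 7.13: [H⁺]/K1 = 10^-0.70 = 0.19953, K2/[H⁺] = 10^-3.31 = 0.00048978
α₁ = 1/(1 + 0.19953 + 0.00048978) = 1/1.2000 = 0.8333; α₂ = α₁·K2/[H⁺] = 0.0004081
α₁ + 2α₂ = 0.8341
CA = 0.8341 × 1.75 = 1.46 mmol/L

CA = 1.46 mmol/L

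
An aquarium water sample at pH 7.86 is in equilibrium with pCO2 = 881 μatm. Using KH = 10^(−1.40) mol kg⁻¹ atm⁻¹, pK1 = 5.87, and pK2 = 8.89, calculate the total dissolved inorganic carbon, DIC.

DIC = 3.78 mmol/kg

[CO2*] = KH · pCO2 = 10^(−1.40) × 881×10^-6 = 3.507×10^-5 mol/kg
α₀ = 1/(1 + K1/[H⁺] + K1K2/[H⁺]²) = 1/(1 + 10^+1.99 + 10^+0.96) = 0.009273
DIC = [CO2*]/α₀ = 3.507×10^-5 / 0.009273 = 3.78 mmol/kg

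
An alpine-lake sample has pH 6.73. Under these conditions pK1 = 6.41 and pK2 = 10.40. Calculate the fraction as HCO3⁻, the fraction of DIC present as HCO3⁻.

α₁ = 1 / (1 + [H⁺]/K1 + K2/[H⁺]) = 1 / (1 + 10^-0.32 + 10^-3.67)
   = 1 / (1 + 0.47863 + 0.00021380) = 1/1.4788 = 0.6762

α₁ = 0.676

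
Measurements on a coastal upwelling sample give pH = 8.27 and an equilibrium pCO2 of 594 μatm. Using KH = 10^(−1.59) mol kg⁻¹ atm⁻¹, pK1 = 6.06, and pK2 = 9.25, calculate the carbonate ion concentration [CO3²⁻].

[CO3²⁻] = 0.259 mmol/kg

[CO2*] = KH · pCO2 = 10^(−1.59) × 594×10^-6 = 1.527×10^-5 mol/kg
α₀ = 1/(1 + K1/[H⁺] + K1K2/[H⁺]²) = 1/(1 + 10^+2.21 + 10^+1.23) = 0.005551
DIC = [CO2*]/α₀ = 1.527×10^-5 / 0.005551 = 2.751 mmol/kg
[CO3²⁻] = α₂·DIC; α₂ = 0.09426, so [CO3²⁻] = 0.09426 × 2.751 = 0.259 mmol/kg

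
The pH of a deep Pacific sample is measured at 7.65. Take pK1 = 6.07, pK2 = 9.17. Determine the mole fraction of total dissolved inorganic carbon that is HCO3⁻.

α₁ = 0.947

α₁ = 1 / (1 + [H⁺]/K1 + K2/[H⁺]) = 1 / (1 + 10^-1.58 + 10^-1.52)
   = 1 / (1 + 0.026303 + 0.030200) = 1/1.0565 = 0.9465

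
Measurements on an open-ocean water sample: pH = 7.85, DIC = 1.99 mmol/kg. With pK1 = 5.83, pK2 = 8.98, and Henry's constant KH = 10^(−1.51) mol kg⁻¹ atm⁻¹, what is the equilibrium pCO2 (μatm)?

pCO2 = 567 μatm

α₀ = 1 / (1 + K1/[H⁺] + K1K2/[H⁺]²) = 1 / (1 + 10^+2.02 + 10^+0.89)
   = 1 / (1 + 104.71 + 7.7625) = 1/113.48 = 0.008812
[CO2*] = α₀ × DIC = 0.008812 × 1.99 = 0.01754 mmol/kg = 17.54 μmol/kg
pCO2 = [CO2*]/KH = 1.754×10^-5 / 3.090×10^-2 = 567 μatm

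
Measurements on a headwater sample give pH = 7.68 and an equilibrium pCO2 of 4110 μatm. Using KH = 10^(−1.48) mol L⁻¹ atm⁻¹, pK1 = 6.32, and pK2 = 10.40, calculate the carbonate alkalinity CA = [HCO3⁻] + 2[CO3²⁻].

CA = 3.13 mmol/L

[CO2*] = KH · pCO2 = 10^(−1.48) × 4110×10^-6 = 1.361×10^-4 mol/L
α₀ = 1/(1 + K1/[H⁺] + K1K2/[H⁺]²) = 1/(1 + 10^+1.36 + 10^-1.36) = 0.04175
DIC = [CO2*]/α₀ = 1.361×10^-4 / 0.04175 = 3.260 mmol/L
CA = (α₁ + 2α₂)·DIC = (0.9564 + 2×0.001822) × 3.260 = 3.13 mmol/L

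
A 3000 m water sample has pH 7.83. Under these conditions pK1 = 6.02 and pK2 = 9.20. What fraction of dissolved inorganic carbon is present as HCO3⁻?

α₁ = 0.945

α₁ = 1 / (1 + [H⁺]/K1 + K2/[H⁺]) = 1 / (1 + 10^-1.81 + 10^-1.37)
   = 1 / (1 + 0.015488 + 0.042658) = 1/1.0581 = 0.9450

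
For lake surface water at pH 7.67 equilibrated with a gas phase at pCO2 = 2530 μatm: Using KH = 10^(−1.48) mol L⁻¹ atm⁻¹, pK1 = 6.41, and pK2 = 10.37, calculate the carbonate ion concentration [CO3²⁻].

[CO2*] = KH · pCO2 = 10^(−1.48) × 2530×10^-6 = 8.378×10^-5 mol/L
α₀ = 1/(1 + K1/[H⁺] + K1K2/[H⁺]²) = 1/(1 + 10^+1.26 + 10^-1.44) = 0.05199
DIC = [CO2*]/α₀ = 8.378×10^-5 / 0.05199 = 1.611 mmol/L
[CO3²⁻] = α₂·DIC; α₂ = 0.001888, so [CO3²⁻] = 0.001888 × 1.611 = 0.00304 mmol/L = 3.04 μmol/L

[CO3²⁻] = 3.04 μmol/L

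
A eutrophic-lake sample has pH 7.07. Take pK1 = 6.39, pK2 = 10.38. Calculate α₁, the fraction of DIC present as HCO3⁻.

α₁ = 0.827

α₁ = 1 / (1 + [H⁺]/K1 + K2/[H⁺]) = 1 / (1 + 10^-0.68 + 10^-3.31)
   = 1 / (1 + 0.20893 + 0.00048978) = 1/1.2094 = 0.8268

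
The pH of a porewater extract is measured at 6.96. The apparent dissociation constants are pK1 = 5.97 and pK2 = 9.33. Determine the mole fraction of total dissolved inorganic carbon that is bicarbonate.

α₁ = 1 / (1 + [H⁺]/K1 + K2/[H⁺]) = 1 / (1 + 10^-0.99 + 10^-2.37)
   = 1 / (1 + 0.10233 + 0.0042658) = 1/1.1066 = 0.9037

α₁ = 0.904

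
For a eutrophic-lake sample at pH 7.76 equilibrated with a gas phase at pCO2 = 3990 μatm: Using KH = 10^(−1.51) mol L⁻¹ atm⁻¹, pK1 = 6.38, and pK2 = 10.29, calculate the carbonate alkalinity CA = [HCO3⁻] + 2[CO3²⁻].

CA = 2.98 mmol/L

[CO2*] = KH · pCO2 = 10^(−1.51) × 3990×10^-6 = 1.233×10^-4 mol/L
α₀ = 1/(1 + K1/[H⁺] + K1K2/[H⁺]²) = 1/(1 + 10^+1.38 + 10^-1.15) = 0.03991
DIC = [CO2*]/α₀ = 1.233×10^-4 / 0.03991 = 3.090 mmol/L
CA = (α₁ + 2α₂)·DIC = (0.9573 + 2×0.002825) × 3.090 = 2.98 mmol/L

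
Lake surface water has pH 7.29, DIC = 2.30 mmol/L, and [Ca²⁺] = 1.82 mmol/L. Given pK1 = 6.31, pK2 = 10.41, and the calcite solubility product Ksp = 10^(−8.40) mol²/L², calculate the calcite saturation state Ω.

Ω = 0.722

α₂ = 1 / (1 + [H⁺]/K2 + [H⁺]²/(K1K2)) = 1 / (1 + 10^+3.12 + 10^+2.14)
   = 1 / (1 + 1318.3 + 138.04) = 1/1457.3 = 0.0006862
[CO3²⁻] = α₂ × DIC = 0.0006862 × 2.30 = 0.001578 mmol/L = 1.578 μmol/L
Ksp = 10^(−8.40) = 3.981×10^-9
Ω = [Ca²⁺][CO3²⁻]/Ksp = (1.82×10^-3)(1.578×10^-6) / 3.981×10^-9 = 0.722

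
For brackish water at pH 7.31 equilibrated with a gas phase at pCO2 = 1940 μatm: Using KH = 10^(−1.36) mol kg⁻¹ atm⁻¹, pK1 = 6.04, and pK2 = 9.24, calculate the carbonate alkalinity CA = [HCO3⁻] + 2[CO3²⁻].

CA = 1.61 mmol/kg

[CO2*] = KH · pCO2 = 10^(−1.36) × 1940×10^-6 = 8.468×10^-5 mol/kg
α₀ = 1/(1 + K1/[H⁺] + K1K2/[H⁺]²) = 1/(1 + 10^+1.27 + 10^-0.66) = 0.05040
DIC = [CO2*]/α₀ = 8.468×10^-5 / 0.05040 = 1.680 mmol/kg
CA = (α₁ + 2α₂)·DIC = (0.9386 + 2×0.01103) × 1.680 = 1.61 mmol/kg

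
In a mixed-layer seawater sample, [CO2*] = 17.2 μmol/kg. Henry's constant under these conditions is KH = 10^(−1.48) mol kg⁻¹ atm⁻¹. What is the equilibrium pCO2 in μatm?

pCO2 = 519 μatm

KH = 10^(−1.48) = 3.311×10^-2 mol kg⁻¹ atm⁻¹
pCO2 = [CO2*]/KH = 17.2×10^-6 / 3.311×10^-2 = 5.19×10^-4 atm = 519 μatm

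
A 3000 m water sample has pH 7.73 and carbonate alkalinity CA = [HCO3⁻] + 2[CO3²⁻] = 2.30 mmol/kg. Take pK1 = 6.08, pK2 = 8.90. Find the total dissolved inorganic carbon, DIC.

DIC = 2.21 mmol/kg

CA = [HCO3⁻] + 2[CO3²⁻] = (α₁ + 2α₂)·DIC
At pH 7.73: [H⁺]/K1 = 10^-1.65 = 0.022387, K2/[H⁺] = 10^-1.17 = 0.067608
α₁ = 1/(1 + 0.022387 + 0.067608) = 1/1.0900 = 0.9174; α₂ = α₁·K2/[H⁺] = 0.06203
α₁ + 2α₂ = 1.0415
DIC = CA / (α₁ + 2α₂) = 2.30 / 1.0415 = 2.21 mmol/kg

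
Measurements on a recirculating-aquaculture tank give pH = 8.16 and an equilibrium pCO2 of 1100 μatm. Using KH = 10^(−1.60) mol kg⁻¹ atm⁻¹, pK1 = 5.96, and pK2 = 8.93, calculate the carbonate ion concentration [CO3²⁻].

[CO2*] = KH · pCO2 = 10^(−1.60) × 1100×10^-6 = 2.763×10^-5 mol/kg
α₀ = 1/(1 + K1/[H⁺] + K1K2/[H⁺]²) = 1/(1 + 10^+2.20 + 10^+1.43) = 0.005365
DIC = [CO2*]/α₀ = 2.763×10^-5 / 0.005365 = 5.151 mmol/kg
[CO3²⁻] = α₂·DIC; α₂ = 0.1444, so [CO3²⁻] = 0.1444 × 5.151 = 0.744 mmol/kg

[CO3²⁻] = 0.744 mmol/kg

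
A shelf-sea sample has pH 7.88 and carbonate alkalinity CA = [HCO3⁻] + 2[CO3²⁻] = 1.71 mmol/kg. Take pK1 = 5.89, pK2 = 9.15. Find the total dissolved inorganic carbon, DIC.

CA = [HCO3⁻] + 2[CO3²⁻] = (α₁ + 2α₂)·DIC
At pH 7.88: [H⁺]/K1 = 10^-1.99 = 0.010233, K2/[H⁺] = 10^-1.27 = 0.053703
α₁ = 1/(1 + 0.010233 + 0.053703) = 1/1.0639 = 0.9399; α₂ = α₁·K2/[H⁺] = 0.05048
α₁ + 2α₂ = 1.0409
DIC = CA / (α₁ + 2α₂) = 1.71 / 1.0409 = 1.64 mmol/kg

DIC = 1.64 mmol/kg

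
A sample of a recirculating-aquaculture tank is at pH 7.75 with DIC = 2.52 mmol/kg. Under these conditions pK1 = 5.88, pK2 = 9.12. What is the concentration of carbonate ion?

[CO3²⁻] = 0.102 mmol/kg

α₂ = 1 / (1 + [H⁺]/K2 + [H⁺]²/(K1K2)) = 1 / (1 + 10^+1.37 + 10^-0.50)
   = 1 / (1 + 23.442 + 0.31623) = 1/24.759 = 0.04039
[CO3²⁻] = α₂ × DIC = 0.04039 × 2.52 = 0.102 mmol/kg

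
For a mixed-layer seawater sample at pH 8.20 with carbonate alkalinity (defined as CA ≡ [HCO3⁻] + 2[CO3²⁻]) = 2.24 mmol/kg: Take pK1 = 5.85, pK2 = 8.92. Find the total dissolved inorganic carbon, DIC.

CA = [HCO3⁻] + 2[CO3²⁻] = (α₁ + 2α₂)·DIC
At pH 8.20: [H⁺]/K1 = 10^-2.35 = 0.0044668, K2/[H⁺] = 10^-0.72 = 0.19055
α₁ = 1/(1 + 0.0044668 + 0.19055) = 1/1.1950 = 0.8368; α₂ = α₁·K2/[H⁺] = 0.1595
α₁ + 2α₂ = 1.1557
DIC = CA / (α₁ + 2α₂) = 2.24 / 1.1557 = 1.94 mmol/kg

DIC = 1.94 mmol/kg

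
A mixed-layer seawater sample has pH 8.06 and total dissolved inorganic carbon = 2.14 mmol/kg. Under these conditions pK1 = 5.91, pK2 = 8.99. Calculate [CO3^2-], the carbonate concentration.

α₂ = 1 / (1 + [H⁺]/K2 + [H⁺]²/(K1K2)) = 1 / (1 + 10^+0.93 + 10^-1.22)
   = 1 / (1 + 8.5114 + 0.060256) = 1/9.5716 = 0.1045
[CO3²⁻] = α₂ × DIC = 0.1045 × 2.14 = 0.224 mmol/kg

[CO3²⁻] = 0.224 mmol/kg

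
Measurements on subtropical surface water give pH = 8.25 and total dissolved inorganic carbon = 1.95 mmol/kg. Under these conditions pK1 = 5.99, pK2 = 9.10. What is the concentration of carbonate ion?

α₂ = 1 / (1 + [H⁺]/K2 + [H⁺]²/(K1K2)) = 1 / (1 + 10^+0.85 + 10^-1.41)
   = 1 / (1 + 7.0795 + 0.038905) = 1/8.1184 = 0.1232
[CO3²⁻] = α₂ × DIC = 0.1232 × 1.95 = 0.240 mmol/kg

[CO3²⁻] = 0.240 mmol/kg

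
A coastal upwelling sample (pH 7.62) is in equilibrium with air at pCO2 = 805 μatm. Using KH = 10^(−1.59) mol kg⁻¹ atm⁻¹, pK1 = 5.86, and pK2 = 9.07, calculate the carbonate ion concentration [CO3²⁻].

[CO3²⁻] = 0.0422 mmol/kg

[CO2*] = KH · pCO2 = 10^(−1.59) × 805×10^-6 = 2.069×10^-5 mol/kg
α₀ = 1/(1 + K1/[H⁺] + K1K2/[H⁺]²) = 1/(1 + 10^+1.76 + 10^+0.31) = 0.01651
DIC = [CO2*]/α₀ = 2.069×10^-5 / 0.01651 = 1.254 mmol/kg
[CO3²⁻] = α₂·DIC; α₂ = 0.03370, so [CO3²⁻] = 0.03370 × 1.254 = 0.0422 mmol/kg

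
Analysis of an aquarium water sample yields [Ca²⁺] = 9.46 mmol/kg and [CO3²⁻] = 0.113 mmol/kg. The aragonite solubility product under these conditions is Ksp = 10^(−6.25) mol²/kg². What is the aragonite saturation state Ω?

Ω = 1.90

Ksp = 10^(−6.25) = 5.623×10^-7
Ω = [Ca²⁺][CO3²⁻]/Ksp = (9.46×10^-3)(0.113×10^-3) / 5.623×10^-7 = 1.90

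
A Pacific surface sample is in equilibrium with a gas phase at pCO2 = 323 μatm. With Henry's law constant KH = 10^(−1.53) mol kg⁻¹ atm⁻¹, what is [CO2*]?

[CO2*] = 9.53 μmol/kg

KH = 10^(−1.53) = 2.951×10^-2 mol kg⁻¹ atm⁻¹
[CO2*] = KH · pCO2 = 2.951×10^-2 × 323×10^-6 atm = 9.53×10^-6 mol/kg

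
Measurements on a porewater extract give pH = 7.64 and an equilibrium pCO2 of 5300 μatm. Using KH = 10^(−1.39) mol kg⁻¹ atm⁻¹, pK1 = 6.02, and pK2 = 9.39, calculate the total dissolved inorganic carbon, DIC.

[CO2*] = KH · pCO2 = 10^(−1.39) × 5300×10^-6 = 2.159×10^-4 mol/kg
α₀ = 1/(1 + K1/[H⁺] + K1K2/[H⁺]²) = 1/(1 + 10^+1.62 + 10^-0.13) = 0.02303
DIC = [CO2*]/α₀ = 2.159×10^-4 / 0.02303 = 9.38 mmol/kg

DIC = 9.38 mmol/kg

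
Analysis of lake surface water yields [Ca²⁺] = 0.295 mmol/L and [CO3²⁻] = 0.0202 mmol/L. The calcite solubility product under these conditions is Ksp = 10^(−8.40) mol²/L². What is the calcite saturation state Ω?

Ksp = 10^(−8.40) = 3.981×10^-9
Ω = [Ca²⁺][CO3²⁻]/Ksp = (0.295×10^-3)(0.0202×10^-3) / 3.981×10^-9 = 1.50

Ω = 1.50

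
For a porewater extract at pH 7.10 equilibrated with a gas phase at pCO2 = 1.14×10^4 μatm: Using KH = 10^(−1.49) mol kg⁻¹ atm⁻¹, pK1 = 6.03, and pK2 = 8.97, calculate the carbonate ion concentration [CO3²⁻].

[CO2*] = KH · pCO2 = 10^(−1.49) × 1.14×10^4×10^-6 = 3.689×10^-4 mol/kg
α₀ = 1/(1 + K1/[H⁺] + K1K2/[H⁺]²) = 1/(1 + 10^+1.07 + 10^-0.80) = 0.07747
DIC = [CO2*]/α₀ = 3.689×10^-4 / 0.07747 = 4.762 mmol/kg
[CO3²⁻] = α₂·DIC; α₂ = 0.01228, so [CO3²⁻] = 0.01228 × 4.762 = 0.0585 mmol/kg

[CO3²⁻] = 0.0585 mmol/kg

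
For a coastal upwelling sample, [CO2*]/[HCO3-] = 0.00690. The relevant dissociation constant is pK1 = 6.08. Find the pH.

pH = 8.24

From K1 = [H⁺][HCO3-]/[CO2*]:  pH = pK1 − log₁₀([CO2*]/[HCO3-])
log₁₀(0.00690) = -2.161
pH = 6.08 − (-2.161) = 8.24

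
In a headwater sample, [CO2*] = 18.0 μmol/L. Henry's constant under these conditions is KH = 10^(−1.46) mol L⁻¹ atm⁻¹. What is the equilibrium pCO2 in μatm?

KH = 10^(−1.46) = 3.467×10^-2 mol L⁻¹ atm⁻¹
pCO2 = [CO2*]/KH = 18.0×10^-6 / 3.467×10^-2 = 5.19×10^-4 atm = 519 μatm

pCO2 = 519 μatm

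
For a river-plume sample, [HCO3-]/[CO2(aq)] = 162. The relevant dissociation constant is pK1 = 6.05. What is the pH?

pH = 8.26

From K1 = [H⁺][HCO3-]/[CO2(aq)]:  pH = pK1 + log₁₀([HCO3-]/[CO2(aq)])
log₁₀(162) = +2.210
pH = 6.05 + (+2.210) = 8.26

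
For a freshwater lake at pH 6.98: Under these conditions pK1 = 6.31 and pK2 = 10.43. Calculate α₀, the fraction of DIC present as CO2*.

α₀ = 1 / (1 + K1/[H⁺] + K1K2/[H⁺]²) = 1 / (1 + 10^+0.67 + 10^-2.78)
   = 1 / (1 + 4.6774 + 0.0016596) = 1/5.6790 = 0.1761

α₀ = 0.176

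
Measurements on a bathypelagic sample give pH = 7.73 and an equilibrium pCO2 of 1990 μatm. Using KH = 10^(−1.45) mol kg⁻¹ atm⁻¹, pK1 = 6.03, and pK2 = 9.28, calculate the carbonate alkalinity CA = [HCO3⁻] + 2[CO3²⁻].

[CO2*] = KH · pCO2 = 10^(−1.45) × 1990×10^-6 = 7.061×10^-5 mol/kg
α₀ = 1/(1 + K1/[H⁺] + K1K2/[H⁺]²) = 1/(1 + 10^+1.70 + 10^+0.15) = 0.01904
DIC = [CO2*]/α₀ = 7.061×10^-5 / 0.01904 = 3.709 mmol/kg
CA = (α₁ + 2α₂)·DIC = (0.9541 + 2×0.02689) × 3.709 = 3.74 mmol/kg

CA = 3.74 mmol/kg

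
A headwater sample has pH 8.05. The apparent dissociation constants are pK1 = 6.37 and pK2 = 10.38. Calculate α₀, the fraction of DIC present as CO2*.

α₀ = 1 / (1 + K1/[H⁺] + K1K2/[H⁺]²) = 1 / (1 + 10^+1.68 + 10^-0.65)
   = 1 / (1 + 47.863 + 0.22387) = 1/49.087 = 0.02037

α₀ = 0.0204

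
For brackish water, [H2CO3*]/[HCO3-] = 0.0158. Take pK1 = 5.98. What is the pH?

From K1 = [H⁺][HCO3-]/[H2CO3*]:  pH = pK1 − log₁₀([H2CO3*]/[HCO3-])
log₁₀(0.0158) = -1.801
pH = 5.98 − (-1.801) = 7.78

pH = 7.78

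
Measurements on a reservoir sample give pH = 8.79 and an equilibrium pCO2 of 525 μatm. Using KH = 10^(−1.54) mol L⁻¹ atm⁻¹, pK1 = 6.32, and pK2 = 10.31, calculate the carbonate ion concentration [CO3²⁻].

[CO3²⁻] = 0.135 mmol/L

[CO2*] = KH · pCO2 = 10^(−1.54) × 525×10^-6 = 1.514×10^-5 mol/L
α₀ = 1/(1 + K1/[H⁺] + K1K2/[H⁺]²) = 1/(1 + 10^+2.47 + 10^+0.95) = 0.003278
DIC = [CO2*]/α₀ = 1.514×10^-5 / 0.003278 = 4.619 mmol/L
[CO3²⁻] = α₂·DIC; α₂ = 0.02922, so [CO3²⁻] = 0.02922 × 4.619 = 0.135 mmol/L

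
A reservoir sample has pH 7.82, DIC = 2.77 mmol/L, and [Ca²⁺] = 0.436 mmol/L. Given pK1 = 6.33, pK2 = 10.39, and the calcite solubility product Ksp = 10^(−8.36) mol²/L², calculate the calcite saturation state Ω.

Ω = 0.719

α₂ = 1 / (1 + [H⁺]/K2 + [H⁺]²/(K1K2)) = 1 / (1 + 10^+2.57 + 10^+1.08)
   = 1 / (1 + 371.54 + 12.023) = 1/384.56 = 0.002600
[CO3²⁻] = α₂ × DIC = 0.002600 × 2.77 = 0.007203 mmol/L = 7.203 μmol/L
Ksp = 10^(−8.36) = 4.365×10^-9
Ω = [Ca²⁺][CO3²⁻]/Ksp = (0.436×10^-3)(7.203×10^-6) / 4.365×10^-9 = 0.719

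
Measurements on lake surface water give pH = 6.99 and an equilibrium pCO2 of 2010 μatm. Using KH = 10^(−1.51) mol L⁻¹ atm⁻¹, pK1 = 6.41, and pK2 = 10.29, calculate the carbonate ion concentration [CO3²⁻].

[CO2*] = KH · pCO2 = 10^(−1.51) × 2010×10^-6 = 6.211×10^-5 mol/L
α₀ = 1/(1 + K1/[H⁺] + K1K2/[H⁺]²) = 1/(1 + 10^+0.58 + 10^-2.72) = 0.2082
DIC = [CO2*]/α₀ = 6.211×10^-5 / 0.2082 = 0.2984 mmol/L
[CO3²⁻] = α₂·DIC; α₂ = 0.0003967, so [CO3²⁻] = 0.0003967 × 0.2984 = 0.000118 mmol/L = 0.118 μmol/L

[CO3²⁻] = 0.118 μmol/L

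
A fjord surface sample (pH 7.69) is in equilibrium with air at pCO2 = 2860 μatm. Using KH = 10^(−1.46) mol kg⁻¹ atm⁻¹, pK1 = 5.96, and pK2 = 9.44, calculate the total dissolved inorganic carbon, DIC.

[CO2*] = KH · pCO2 = 10^(−1.46) × 2860×10^-6 = 9.917×10^-5 mol/kg
α₀ = 1/(1 + K1/[H⁺] + K1K2/[H⁺]²) = 1/(1 + 10^+1.73 + 10^-0.02) = 0.01797
DIC = [CO2*]/α₀ = 9.917×10^-5 / 0.01797 = 5.52 mmol/kg

DIC = 5.52 mmol/kg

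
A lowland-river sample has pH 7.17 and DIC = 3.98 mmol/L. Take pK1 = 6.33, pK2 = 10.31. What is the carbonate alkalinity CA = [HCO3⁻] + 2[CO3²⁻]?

CA = 3.48 mmol/L

CA = [HCO3⁻] + 2[CO3²⁻] = (α₁ + 2α₂)·DIC
At pH 7.17: [H⁺]/K1 = 10^-0.84 = 0.14454, K2/[H⁺] = 10^-3.14 = 0.00072444
α₁ = 1/(1 + 0.14454 + 0.00072444) = 1/1.1453 = 0.8732; α₂ = α₁·K2/[H⁺] = 0.0006325
α₁ + 2α₂ = 0.8744
CA = 0.8744 × 3.98 = 3.48 mmol/L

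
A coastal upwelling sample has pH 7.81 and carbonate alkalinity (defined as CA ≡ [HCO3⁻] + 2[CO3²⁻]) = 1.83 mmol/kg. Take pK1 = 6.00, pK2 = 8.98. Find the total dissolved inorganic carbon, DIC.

DIC = 1.75 mmol/kg

CA = [HCO3⁻] + 2[CO3²⁻] = (α₁ + 2α₂)·DIC
At pH 7.81: [H⁺]/K1 = 10^-1.81 = 0.015488, K2/[H⁺] = 10^-1.17 = 0.067608
α₁ = 1/(1 + 0.015488 + 0.067608) = 1/1.0831 = 0.9233; α₂ = α₁·K2/[H⁺] = 0.06242
α₁ + 2α₂ = 1.0481
DIC = CA / (α₁ + 2α₂) = 1.83 / 1.0481 = 1.75 mmol/kg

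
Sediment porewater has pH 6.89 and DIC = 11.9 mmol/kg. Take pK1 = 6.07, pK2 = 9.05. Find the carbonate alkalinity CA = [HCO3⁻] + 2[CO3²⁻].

CA = [HCO3⁻] + 2[CO3²⁻] = (α₁ + 2α₂)·DIC
At pH 6.89: [H⁺]/K1 = 10^-0.82 = 0.15136, K2/[H⁺] = 10^-2.16 = 0.0069183
α₁ = 1/(1 + 0.15136 + 0.0069183) = 1/1.1583 = 0.8634; α₂ = α₁·K2/[H⁺] = 0.005973
α₁ + 2α₂ = 0.8753
CA = 0.8753 × 11.9 = 10.4 mmol/kg

CA = 10.4 mmol/kg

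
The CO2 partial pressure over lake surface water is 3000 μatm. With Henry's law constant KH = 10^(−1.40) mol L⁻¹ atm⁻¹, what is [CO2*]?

KH = 10^(−1.40) = 3.981×10^-2 mol L⁻¹ atm⁻¹
[CO2*] = KH · pCO2 = 3.981×10^-2 × 3000×10^-6 atm = 1.19×10^-4 mol/L

[CO2*] = 119 μmol/L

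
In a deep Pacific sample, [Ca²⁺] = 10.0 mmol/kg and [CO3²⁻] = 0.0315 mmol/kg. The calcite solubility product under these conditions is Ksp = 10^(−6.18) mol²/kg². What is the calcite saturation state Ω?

Ω = 0.477

Ksp = 10^(−6.18) = 6.607×10^-7
Ω = [Ca²⁺][CO3²⁻]/Ksp = (10.0×10^-3)(0.0315×10^-3) / 6.607×10^-7 = 0.477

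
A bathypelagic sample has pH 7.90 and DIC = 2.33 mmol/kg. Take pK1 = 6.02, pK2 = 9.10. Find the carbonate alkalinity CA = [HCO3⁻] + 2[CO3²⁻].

CA = 2.44 mmol/kg

CA = [HCO3⁻] + 2[CO3²⁻] = (α₁ + 2α₂)·DIC
At pH 7.90: [H⁺]/K1 = 10^-1.88 = 0.013183, K2/[H⁺] = 10^-1.20 = 0.063096
α₁ = 1/(1 + 0.013183 + 0.063096) = 1/1.0763 = 0.9291; α₂ = α₁·K2/[H⁺] = 0.05862
α₁ + 2α₂ = 1.0464
CA = 1.0464 × 2.33 = 2.44 mmol/kg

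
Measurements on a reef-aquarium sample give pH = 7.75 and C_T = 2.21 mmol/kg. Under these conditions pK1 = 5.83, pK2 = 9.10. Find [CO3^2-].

[CO3²⁻] = 0.0934 mmol/kg

α₂ = 1 / (1 + [H⁺]/K2 + [H⁺]²/(K1K2)) = 1 / (1 + 10^+1.35 + 10^-0.57)
   = 1 / (1 + 22.387 + 0.26915) = 1/23.656 = 0.04227
[CO3²⁻] = α₂ × DIC = 0.04227 × 2.21 = 0.0934 mmol/kg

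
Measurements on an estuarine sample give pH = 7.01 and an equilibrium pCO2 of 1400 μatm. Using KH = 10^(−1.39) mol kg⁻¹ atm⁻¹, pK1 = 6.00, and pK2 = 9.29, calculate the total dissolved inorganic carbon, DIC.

DIC = 0.644 mmol/kg

[CO2*] = KH · pCO2 = 10^(−1.39) × 1400×10^-6 = 5.703×10^-5 mol/kg
α₀ = 1/(1 + K1/[H⁺] + K1K2/[H⁺]²) = 1/(1 + 10^+1.01 + 10^-1.27) = 0.08860
DIC = [CO2*]/α₀ = 5.703×10^-5 / 0.08860 = 0.644 mmol/kg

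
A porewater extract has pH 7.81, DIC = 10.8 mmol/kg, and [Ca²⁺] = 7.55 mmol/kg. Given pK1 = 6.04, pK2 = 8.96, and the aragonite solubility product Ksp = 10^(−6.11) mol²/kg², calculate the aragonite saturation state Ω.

Ω = 6.84

α₂ = 1 / (1 + [H⁺]/K2 + [H⁺]²/(K1K2)) = 1 / (1 + 10^+1.15 + 10^-0.62)
   = 1 / (1 + 14.125 + 0.23988) = 1/15.365 = 0.06508
[CO3²⁻] = α₂ × DIC = 0.06508 × 10.8 = 0.7029 mmol/kg
Ksp = 10^(−6.11) = 7.762×10^-7
Ω = [Ca²⁺][CO3²⁻]/Ksp = (7.55×10^-3)(7.029×10^-4) / 7.762×10^-7 = 6.84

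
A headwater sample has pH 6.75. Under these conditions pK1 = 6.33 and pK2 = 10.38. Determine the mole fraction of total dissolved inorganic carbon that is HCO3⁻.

α₁ = 1 / (1 + [H⁺]/K1 + K2/[H⁺]) = 1 / (1 + 10^-0.42 + 10^-3.63)
   = 1 / (1 + 0.38019 + 0.00023442) = 1/1.3804 = 0.7244

α₁ = 0.724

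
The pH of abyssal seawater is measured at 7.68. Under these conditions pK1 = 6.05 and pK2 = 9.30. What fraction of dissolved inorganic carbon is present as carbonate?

α₂ = 0.0229

α₂ = 1 / (1 + [H⁺]/K2 + [H⁺]²/(K1K2)) = 1 / (1 + 10^+1.62 + 10^-0.01)
   = 1 / (1 + 41.687 + 0.97724) = 1/43.664 = 0.02290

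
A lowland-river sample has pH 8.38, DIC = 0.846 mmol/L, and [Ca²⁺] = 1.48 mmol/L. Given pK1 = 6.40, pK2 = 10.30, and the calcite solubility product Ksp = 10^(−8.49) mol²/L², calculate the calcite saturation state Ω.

α₂ = 1 / (1 + [H⁺]/K2 + [H⁺]²/(K1K2)) = 1 / (1 + 10^+1.92 + 10^-0.06)
   = 1 / (1 + 83.176 + 0.87096) = 1/85.047 = 0.01176
[CO3²⁻] = α₂ × DIC = 0.01176 × 0.846 = 0.009947 mmol/L = 9.947 μmol/L
Ksp = 10^(−8.49) = 3.236×10^-9
Ω = [Ca²⁺][CO3²⁻]/Ksp = (1.48×10^-3)(9.947×10^-6) / 3.236×10^-9 = 4.55

Ω = 4.55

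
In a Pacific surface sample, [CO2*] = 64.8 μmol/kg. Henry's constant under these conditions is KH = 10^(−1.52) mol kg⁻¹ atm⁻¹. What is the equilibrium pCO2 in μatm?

KH = 10^(−1.52) = 3.020×10^-2 mol kg⁻¹ atm⁻¹
pCO2 = [CO2*]/KH = 64.8×10^-6 / 3.020×10^-2 = 2.15×10^-3 atm = 2150 μatm

pCO2 = 2150 μatm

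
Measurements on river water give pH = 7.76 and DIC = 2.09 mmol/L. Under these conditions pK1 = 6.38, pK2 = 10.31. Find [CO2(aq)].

[CO2*] = 0.0834 mmol/L

α₀ = 1 / (1 + K1/[H⁺] + K1K2/[H⁺]²) = 1 / (1 + 10^+1.38 + 10^-1.17)
   = 1 / (1 + 23.988 + 0.067608) = 1/25.056 = 0.03991
[CO2*] = α₀ × DIC = 0.03991 × 2.09 = 0.0834 mmol/L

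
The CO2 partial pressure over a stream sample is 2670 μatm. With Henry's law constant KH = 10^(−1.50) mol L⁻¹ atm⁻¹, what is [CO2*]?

[CO2*] = 84.4 μmol/L

KH = 10^(−1.50) = 3.162×10^-2 mol L⁻¹ atm⁻¹
[CO2*] = KH · pCO2 = 3.162×10^-2 × 2670×10^-6 atm = 8.44×10^-5 mol/L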